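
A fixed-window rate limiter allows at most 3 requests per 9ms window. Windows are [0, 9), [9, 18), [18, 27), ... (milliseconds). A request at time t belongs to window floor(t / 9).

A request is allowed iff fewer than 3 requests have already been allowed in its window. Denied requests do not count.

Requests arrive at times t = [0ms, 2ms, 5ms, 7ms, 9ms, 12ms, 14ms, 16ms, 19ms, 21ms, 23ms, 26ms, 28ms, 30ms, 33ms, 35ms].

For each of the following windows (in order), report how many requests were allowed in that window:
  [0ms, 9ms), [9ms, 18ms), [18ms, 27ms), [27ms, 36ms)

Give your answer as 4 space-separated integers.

Answer: 3 3 3 3

Derivation:
Processing requests:
  req#1 t=0ms (window 0): ALLOW
  req#2 t=2ms (window 0): ALLOW
  req#3 t=5ms (window 0): ALLOW
  req#4 t=7ms (window 0): DENY
  req#5 t=9ms (window 1): ALLOW
  req#6 t=12ms (window 1): ALLOW
  req#7 t=14ms (window 1): ALLOW
  req#8 t=16ms (window 1): DENY
  req#9 t=19ms (window 2): ALLOW
  req#10 t=21ms (window 2): ALLOW
  req#11 t=23ms (window 2): ALLOW
  req#12 t=26ms (window 2): DENY
  req#13 t=28ms (window 3): ALLOW
  req#14 t=30ms (window 3): ALLOW
  req#15 t=33ms (window 3): ALLOW
  req#16 t=35ms (window 3): DENY

Allowed counts by window: 3 3 3 3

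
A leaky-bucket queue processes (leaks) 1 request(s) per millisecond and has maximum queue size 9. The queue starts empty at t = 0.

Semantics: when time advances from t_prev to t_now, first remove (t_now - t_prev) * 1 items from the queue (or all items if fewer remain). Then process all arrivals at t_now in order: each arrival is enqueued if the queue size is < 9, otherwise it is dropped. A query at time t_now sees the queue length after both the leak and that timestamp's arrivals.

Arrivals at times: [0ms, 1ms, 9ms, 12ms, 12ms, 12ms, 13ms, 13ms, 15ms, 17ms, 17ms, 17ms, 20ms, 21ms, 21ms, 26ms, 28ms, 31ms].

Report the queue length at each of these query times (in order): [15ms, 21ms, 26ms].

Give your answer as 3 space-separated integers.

Answer: 3 3 1

Derivation:
Queue lengths at query times:
  query t=15ms: backlog = 3
  query t=21ms: backlog = 3
  query t=26ms: backlog = 1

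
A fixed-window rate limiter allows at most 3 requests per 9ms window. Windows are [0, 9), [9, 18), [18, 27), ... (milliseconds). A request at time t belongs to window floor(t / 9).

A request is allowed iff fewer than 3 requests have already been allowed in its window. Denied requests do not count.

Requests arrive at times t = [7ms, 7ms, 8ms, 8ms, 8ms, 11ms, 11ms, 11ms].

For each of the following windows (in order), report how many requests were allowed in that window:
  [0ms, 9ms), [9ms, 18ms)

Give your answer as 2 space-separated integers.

Answer: 3 3

Derivation:
Processing requests:
  req#1 t=7ms (window 0): ALLOW
  req#2 t=7ms (window 0): ALLOW
  req#3 t=8ms (window 0): ALLOW
  req#4 t=8ms (window 0): DENY
  req#5 t=8ms (window 0): DENY
  req#6 t=11ms (window 1): ALLOW
  req#7 t=11ms (window 1): ALLOW
  req#8 t=11ms (window 1): ALLOW

Allowed counts by window: 3 3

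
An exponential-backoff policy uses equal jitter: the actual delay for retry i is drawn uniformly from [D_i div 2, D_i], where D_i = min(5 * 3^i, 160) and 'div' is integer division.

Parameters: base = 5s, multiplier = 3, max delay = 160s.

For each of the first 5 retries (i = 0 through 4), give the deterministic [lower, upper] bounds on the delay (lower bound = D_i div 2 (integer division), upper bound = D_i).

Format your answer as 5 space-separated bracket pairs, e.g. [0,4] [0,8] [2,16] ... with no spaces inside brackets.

Computing bounds per retry:
  i=0: D_i=min(5*3^0,160)=5, bounds=[2,5]
  i=1: D_i=min(5*3^1,160)=15, bounds=[7,15]
  i=2: D_i=min(5*3^2,160)=45, bounds=[22,45]
  i=3: D_i=min(5*3^3,160)=135, bounds=[67,135]
  i=4: D_i=min(5*3^4,160)=160, bounds=[80,160]

Answer: [2,5] [7,15] [22,45] [67,135] [80,160]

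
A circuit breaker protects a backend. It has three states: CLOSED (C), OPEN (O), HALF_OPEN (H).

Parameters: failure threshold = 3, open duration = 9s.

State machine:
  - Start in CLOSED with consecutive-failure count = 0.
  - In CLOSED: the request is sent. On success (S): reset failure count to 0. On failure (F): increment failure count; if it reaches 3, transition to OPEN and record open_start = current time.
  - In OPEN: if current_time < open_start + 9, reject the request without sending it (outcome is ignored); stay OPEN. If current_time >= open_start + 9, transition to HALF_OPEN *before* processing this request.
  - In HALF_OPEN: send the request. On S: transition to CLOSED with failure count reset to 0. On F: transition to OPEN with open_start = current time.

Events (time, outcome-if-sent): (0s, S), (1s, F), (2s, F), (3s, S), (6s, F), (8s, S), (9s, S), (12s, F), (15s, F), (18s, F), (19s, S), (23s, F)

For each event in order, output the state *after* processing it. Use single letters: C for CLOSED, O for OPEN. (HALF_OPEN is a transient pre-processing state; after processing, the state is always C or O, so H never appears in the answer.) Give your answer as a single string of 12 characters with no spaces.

State after each event:
  event#1 t=0s outcome=S: state=CLOSED
  event#2 t=1s outcome=F: state=CLOSED
  event#3 t=2s outcome=F: state=CLOSED
  event#4 t=3s outcome=S: state=CLOSED
  event#5 t=6s outcome=F: state=CLOSED
  event#6 t=8s outcome=S: state=CLOSED
  event#7 t=9s outcome=S: state=CLOSED
  event#8 t=12s outcome=F: state=CLOSED
  event#9 t=15s outcome=F: state=CLOSED
  event#10 t=18s outcome=F: state=OPEN
  event#11 t=19s outcome=S: state=OPEN
  event#12 t=23s outcome=F: state=OPEN

Answer: CCCCCCCCCOOO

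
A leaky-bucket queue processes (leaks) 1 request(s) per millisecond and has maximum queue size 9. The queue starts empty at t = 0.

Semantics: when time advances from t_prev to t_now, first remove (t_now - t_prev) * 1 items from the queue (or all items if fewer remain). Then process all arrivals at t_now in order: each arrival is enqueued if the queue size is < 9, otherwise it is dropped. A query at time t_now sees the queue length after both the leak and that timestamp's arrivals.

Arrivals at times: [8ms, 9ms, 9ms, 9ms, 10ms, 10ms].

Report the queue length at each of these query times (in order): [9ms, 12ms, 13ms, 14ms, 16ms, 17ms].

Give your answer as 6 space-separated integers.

Queue lengths at query times:
  query t=9ms: backlog = 3
  query t=12ms: backlog = 2
  query t=13ms: backlog = 1
  query t=14ms: backlog = 0
  query t=16ms: backlog = 0
  query t=17ms: backlog = 0

Answer: 3 2 1 0 0 0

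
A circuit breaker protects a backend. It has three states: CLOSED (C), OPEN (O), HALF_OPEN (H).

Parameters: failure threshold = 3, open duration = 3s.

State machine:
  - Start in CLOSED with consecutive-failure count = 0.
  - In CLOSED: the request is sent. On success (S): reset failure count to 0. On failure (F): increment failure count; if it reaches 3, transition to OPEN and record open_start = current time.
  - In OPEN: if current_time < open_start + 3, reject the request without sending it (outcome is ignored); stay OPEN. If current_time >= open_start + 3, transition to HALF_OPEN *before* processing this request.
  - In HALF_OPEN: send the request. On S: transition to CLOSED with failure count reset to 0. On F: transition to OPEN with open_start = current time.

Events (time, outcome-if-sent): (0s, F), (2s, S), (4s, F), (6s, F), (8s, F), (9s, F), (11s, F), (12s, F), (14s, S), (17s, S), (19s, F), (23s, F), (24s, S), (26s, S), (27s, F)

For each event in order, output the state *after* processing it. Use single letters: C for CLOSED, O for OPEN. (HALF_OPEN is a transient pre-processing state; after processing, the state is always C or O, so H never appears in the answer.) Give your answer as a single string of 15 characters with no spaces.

Answer: CCCCOOOOCCCCCCC

Derivation:
State after each event:
  event#1 t=0s outcome=F: state=CLOSED
  event#2 t=2s outcome=S: state=CLOSED
  event#3 t=4s outcome=F: state=CLOSED
  event#4 t=6s outcome=F: state=CLOSED
  event#5 t=8s outcome=F: state=OPEN
  event#6 t=9s outcome=F: state=OPEN
  event#7 t=11s outcome=F: state=OPEN
  event#8 t=12s outcome=F: state=OPEN
  event#9 t=14s outcome=S: state=CLOSED
  event#10 t=17s outcome=S: state=CLOSED
  event#11 t=19s outcome=F: state=CLOSED
  event#12 t=23s outcome=F: state=CLOSED
  event#13 t=24s outcome=S: state=CLOSED
  event#14 t=26s outcome=S: state=CLOSED
  event#15 t=27s outcome=F: state=CLOSED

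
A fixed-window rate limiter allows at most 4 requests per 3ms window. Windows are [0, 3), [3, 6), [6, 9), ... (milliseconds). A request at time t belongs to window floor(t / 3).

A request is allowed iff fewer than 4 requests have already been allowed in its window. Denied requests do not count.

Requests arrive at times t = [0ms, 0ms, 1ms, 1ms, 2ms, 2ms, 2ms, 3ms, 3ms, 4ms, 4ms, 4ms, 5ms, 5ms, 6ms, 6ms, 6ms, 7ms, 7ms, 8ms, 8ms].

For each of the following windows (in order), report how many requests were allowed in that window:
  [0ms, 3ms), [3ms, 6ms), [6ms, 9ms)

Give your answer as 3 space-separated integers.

Processing requests:
  req#1 t=0ms (window 0): ALLOW
  req#2 t=0ms (window 0): ALLOW
  req#3 t=1ms (window 0): ALLOW
  req#4 t=1ms (window 0): ALLOW
  req#5 t=2ms (window 0): DENY
  req#6 t=2ms (window 0): DENY
  req#7 t=2ms (window 0): DENY
  req#8 t=3ms (window 1): ALLOW
  req#9 t=3ms (window 1): ALLOW
  req#10 t=4ms (window 1): ALLOW
  req#11 t=4ms (window 1): ALLOW
  req#12 t=4ms (window 1): DENY
  req#13 t=5ms (window 1): DENY
  req#14 t=5ms (window 1): DENY
  req#15 t=6ms (window 2): ALLOW
  req#16 t=6ms (window 2): ALLOW
  req#17 t=6ms (window 2): ALLOW
  req#18 t=7ms (window 2): ALLOW
  req#19 t=7ms (window 2): DENY
  req#20 t=8ms (window 2): DENY
  req#21 t=8ms (window 2): DENY

Allowed counts by window: 4 4 4

Answer: 4 4 4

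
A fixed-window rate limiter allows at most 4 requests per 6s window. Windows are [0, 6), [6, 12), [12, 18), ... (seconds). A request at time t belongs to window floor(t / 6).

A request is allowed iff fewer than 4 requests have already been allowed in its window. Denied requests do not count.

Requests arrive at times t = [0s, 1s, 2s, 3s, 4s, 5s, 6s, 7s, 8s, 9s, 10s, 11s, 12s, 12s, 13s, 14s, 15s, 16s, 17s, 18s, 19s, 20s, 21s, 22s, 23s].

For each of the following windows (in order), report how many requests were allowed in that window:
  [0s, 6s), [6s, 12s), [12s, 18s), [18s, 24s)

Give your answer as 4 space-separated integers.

Answer: 4 4 4 4

Derivation:
Processing requests:
  req#1 t=0s (window 0): ALLOW
  req#2 t=1s (window 0): ALLOW
  req#3 t=2s (window 0): ALLOW
  req#4 t=3s (window 0): ALLOW
  req#5 t=4s (window 0): DENY
  req#6 t=5s (window 0): DENY
  req#7 t=6s (window 1): ALLOW
  req#8 t=7s (window 1): ALLOW
  req#9 t=8s (window 1): ALLOW
  req#10 t=9s (window 1): ALLOW
  req#11 t=10s (window 1): DENY
  req#12 t=11s (window 1): DENY
  req#13 t=12s (window 2): ALLOW
  req#14 t=12s (window 2): ALLOW
  req#15 t=13s (window 2): ALLOW
  req#16 t=14s (window 2): ALLOW
  req#17 t=15s (window 2): DENY
  req#18 t=16s (window 2): DENY
  req#19 t=17s (window 2): DENY
  req#20 t=18s (window 3): ALLOW
  req#21 t=19s (window 3): ALLOW
  req#22 t=20s (window 3): ALLOW
  req#23 t=21s (window 3): ALLOW
  req#24 t=22s (window 3): DENY
  req#25 t=23s (window 3): DENY

Allowed counts by window: 4 4 4 4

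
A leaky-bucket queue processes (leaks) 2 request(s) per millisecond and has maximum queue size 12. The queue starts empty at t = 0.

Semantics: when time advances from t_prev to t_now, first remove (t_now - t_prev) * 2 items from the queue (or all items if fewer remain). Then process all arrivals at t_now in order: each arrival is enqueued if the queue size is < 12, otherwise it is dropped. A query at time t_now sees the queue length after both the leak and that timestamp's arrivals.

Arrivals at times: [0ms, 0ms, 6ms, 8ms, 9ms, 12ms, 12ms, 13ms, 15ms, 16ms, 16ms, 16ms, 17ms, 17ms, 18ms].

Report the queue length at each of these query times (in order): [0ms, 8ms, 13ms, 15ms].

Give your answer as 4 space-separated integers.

Answer: 2 1 1 1

Derivation:
Queue lengths at query times:
  query t=0ms: backlog = 2
  query t=8ms: backlog = 1
  query t=13ms: backlog = 1
  query t=15ms: backlog = 1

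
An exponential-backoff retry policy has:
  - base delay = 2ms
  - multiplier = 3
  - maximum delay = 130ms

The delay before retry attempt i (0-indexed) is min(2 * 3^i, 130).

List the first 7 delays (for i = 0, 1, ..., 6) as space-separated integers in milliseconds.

Answer: 2 6 18 54 130 130 130

Derivation:
Computing each delay:
  i=0: min(2*3^0, 130) = 2
  i=1: min(2*3^1, 130) = 6
  i=2: min(2*3^2, 130) = 18
  i=3: min(2*3^3, 130) = 54
  i=4: min(2*3^4, 130) = 130
  i=5: min(2*3^5, 130) = 130
  i=6: min(2*3^6, 130) = 130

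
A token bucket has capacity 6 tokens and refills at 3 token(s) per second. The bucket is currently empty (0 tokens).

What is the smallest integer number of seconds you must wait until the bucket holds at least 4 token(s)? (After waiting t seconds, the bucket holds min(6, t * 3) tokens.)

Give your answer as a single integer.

Answer: 2

Derivation:
Need t * 3 >= 4, so t >= 4/3.
Smallest integer t = ceil(4/3) = 2.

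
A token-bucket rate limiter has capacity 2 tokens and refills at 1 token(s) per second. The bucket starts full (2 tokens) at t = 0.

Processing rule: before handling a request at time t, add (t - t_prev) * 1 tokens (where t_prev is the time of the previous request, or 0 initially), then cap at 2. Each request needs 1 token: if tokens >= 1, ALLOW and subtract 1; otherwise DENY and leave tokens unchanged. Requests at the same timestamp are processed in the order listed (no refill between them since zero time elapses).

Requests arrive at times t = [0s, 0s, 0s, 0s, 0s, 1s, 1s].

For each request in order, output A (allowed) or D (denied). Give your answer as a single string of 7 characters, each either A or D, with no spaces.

Simulating step by step:
  req#1 t=0s: ALLOW
  req#2 t=0s: ALLOW
  req#3 t=0s: DENY
  req#4 t=0s: DENY
  req#5 t=0s: DENY
  req#6 t=1s: ALLOW
  req#7 t=1s: DENY

Answer: AADDDAD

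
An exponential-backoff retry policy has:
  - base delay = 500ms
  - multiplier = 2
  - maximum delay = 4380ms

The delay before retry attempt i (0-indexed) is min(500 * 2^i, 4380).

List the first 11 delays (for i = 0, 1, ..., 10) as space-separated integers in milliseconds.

Computing each delay:
  i=0: min(500*2^0, 4380) = 500
  i=1: min(500*2^1, 4380) = 1000
  i=2: min(500*2^2, 4380) = 2000
  i=3: min(500*2^3, 4380) = 4000
  i=4: min(500*2^4, 4380) = 4380
  i=5: min(500*2^5, 4380) = 4380
  i=6: min(500*2^6, 4380) = 4380
  i=7: min(500*2^7, 4380) = 4380
  i=8: min(500*2^8, 4380) = 4380
  i=9: min(500*2^9, 4380) = 4380
  i=10: min(500*2^10, 4380) = 4380

Answer: 500 1000 2000 4000 4380 4380 4380 4380 4380 4380 4380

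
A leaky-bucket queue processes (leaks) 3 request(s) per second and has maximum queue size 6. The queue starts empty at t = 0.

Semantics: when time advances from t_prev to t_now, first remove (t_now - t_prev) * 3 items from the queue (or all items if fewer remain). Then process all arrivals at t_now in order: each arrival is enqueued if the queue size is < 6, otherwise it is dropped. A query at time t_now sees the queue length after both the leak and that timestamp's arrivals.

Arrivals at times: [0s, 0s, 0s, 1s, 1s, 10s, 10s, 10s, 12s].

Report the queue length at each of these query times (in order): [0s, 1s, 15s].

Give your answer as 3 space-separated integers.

Queue lengths at query times:
  query t=0s: backlog = 3
  query t=1s: backlog = 2
  query t=15s: backlog = 0

Answer: 3 2 0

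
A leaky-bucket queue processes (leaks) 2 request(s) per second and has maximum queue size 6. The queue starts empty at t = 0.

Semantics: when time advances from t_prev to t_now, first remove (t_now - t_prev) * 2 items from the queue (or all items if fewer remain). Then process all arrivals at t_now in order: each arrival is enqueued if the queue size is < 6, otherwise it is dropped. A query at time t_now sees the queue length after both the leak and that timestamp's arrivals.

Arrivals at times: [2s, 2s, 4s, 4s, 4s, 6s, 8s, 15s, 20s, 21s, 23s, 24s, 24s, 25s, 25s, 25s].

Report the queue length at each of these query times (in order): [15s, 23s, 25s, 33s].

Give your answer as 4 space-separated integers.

Answer: 1 1 3 0

Derivation:
Queue lengths at query times:
  query t=15s: backlog = 1
  query t=23s: backlog = 1
  query t=25s: backlog = 3
  query t=33s: backlog = 0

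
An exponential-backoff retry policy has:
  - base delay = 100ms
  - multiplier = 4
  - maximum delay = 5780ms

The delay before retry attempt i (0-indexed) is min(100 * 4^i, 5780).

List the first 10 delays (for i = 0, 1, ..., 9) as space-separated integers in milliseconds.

Answer: 100 400 1600 5780 5780 5780 5780 5780 5780 5780

Derivation:
Computing each delay:
  i=0: min(100*4^0, 5780) = 100
  i=1: min(100*4^1, 5780) = 400
  i=2: min(100*4^2, 5780) = 1600
  i=3: min(100*4^3, 5780) = 5780
  i=4: min(100*4^4, 5780) = 5780
  i=5: min(100*4^5, 5780) = 5780
  i=6: min(100*4^6, 5780) = 5780
  i=7: min(100*4^7, 5780) = 5780
  i=8: min(100*4^8, 5780) = 5780
  i=9: min(100*4^9, 5780) = 5780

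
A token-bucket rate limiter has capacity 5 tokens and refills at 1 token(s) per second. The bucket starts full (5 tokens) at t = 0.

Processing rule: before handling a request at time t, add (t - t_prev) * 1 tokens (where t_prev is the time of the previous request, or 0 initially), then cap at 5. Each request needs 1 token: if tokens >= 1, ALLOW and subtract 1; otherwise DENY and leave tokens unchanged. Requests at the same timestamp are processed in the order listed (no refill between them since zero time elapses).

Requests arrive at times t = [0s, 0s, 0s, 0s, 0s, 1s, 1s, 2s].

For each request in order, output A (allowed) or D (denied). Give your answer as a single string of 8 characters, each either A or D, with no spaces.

Simulating step by step:
  req#1 t=0s: ALLOW
  req#2 t=0s: ALLOW
  req#3 t=0s: ALLOW
  req#4 t=0s: ALLOW
  req#5 t=0s: ALLOW
  req#6 t=1s: ALLOW
  req#7 t=1s: DENY
  req#8 t=2s: ALLOW

Answer: AAAAAADA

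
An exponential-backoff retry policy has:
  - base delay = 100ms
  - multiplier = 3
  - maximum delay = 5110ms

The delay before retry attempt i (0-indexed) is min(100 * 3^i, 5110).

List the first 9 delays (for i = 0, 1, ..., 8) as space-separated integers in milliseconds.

Computing each delay:
  i=0: min(100*3^0, 5110) = 100
  i=1: min(100*3^1, 5110) = 300
  i=2: min(100*3^2, 5110) = 900
  i=3: min(100*3^3, 5110) = 2700
  i=4: min(100*3^4, 5110) = 5110
  i=5: min(100*3^5, 5110) = 5110
  i=6: min(100*3^6, 5110) = 5110
  i=7: min(100*3^7, 5110) = 5110
  i=8: min(100*3^8, 5110) = 5110

Answer: 100 300 900 2700 5110 5110 5110 5110 5110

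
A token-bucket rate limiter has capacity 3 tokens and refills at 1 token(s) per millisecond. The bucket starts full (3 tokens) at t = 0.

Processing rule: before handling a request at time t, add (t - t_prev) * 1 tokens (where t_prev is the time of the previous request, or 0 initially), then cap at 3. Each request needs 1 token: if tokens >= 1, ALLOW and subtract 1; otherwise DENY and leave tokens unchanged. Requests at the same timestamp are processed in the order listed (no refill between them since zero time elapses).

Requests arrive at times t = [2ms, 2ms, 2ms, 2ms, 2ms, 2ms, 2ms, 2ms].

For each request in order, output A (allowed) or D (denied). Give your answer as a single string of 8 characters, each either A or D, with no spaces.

Simulating step by step:
  req#1 t=2ms: ALLOW
  req#2 t=2ms: ALLOW
  req#3 t=2ms: ALLOW
  req#4 t=2ms: DENY
  req#5 t=2ms: DENY
  req#6 t=2ms: DENY
  req#7 t=2ms: DENY
  req#8 t=2ms: DENY

Answer: AAADDDDD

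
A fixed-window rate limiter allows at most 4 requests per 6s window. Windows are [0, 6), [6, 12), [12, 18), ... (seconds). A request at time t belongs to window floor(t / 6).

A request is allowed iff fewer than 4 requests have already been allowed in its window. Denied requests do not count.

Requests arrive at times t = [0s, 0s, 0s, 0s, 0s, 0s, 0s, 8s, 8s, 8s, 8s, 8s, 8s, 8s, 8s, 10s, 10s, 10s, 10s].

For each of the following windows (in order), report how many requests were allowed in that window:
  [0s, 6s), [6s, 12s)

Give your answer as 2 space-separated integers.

Answer: 4 4

Derivation:
Processing requests:
  req#1 t=0s (window 0): ALLOW
  req#2 t=0s (window 0): ALLOW
  req#3 t=0s (window 0): ALLOW
  req#4 t=0s (window 0): ALLOW
  req#5 t=0s (window 0): DENY
  req#6 t=0s (window 0): DENY
  req#7 t=0s (window 0): DENY
  req#8 t=8s (window 1): ALLOW
  req#9 t=8s (window 1): ALLOW
  req#10 t=8s (window 1): ALLOW
  req#11 t=8s (window 1): ALLOW
  req#12 t=8s (window 1): DENY
  req#13 t=8s (window 1): DENY
  req#14 t=8s (window 1): DENY
  req#15 t=8s (window 1): DENY
  req#16 t=10s (window 1): DENY
  req#17 t=10s (window 1): DENY
  req#18 t=10s (window 1): DENY
  req#19 t=10s (window 1): DENY

Allowed counts by window: 4 4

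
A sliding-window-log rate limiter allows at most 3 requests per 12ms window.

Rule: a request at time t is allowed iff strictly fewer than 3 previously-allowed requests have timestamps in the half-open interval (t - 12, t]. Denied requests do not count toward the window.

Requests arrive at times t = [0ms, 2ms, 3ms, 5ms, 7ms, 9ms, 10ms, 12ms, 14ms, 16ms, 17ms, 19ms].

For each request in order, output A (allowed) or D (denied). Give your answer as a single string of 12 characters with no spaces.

Tracking allowed requests in the window:
  req#1 t=0ms: ALLOW
  req#2 t=2ms: ALLOW
  req#3 t=3ms: ALLOW
  req#4 t=5ms: DENY
  req#5 t=7ms: DENY
  req#6 t=9ms: DENY
  req#7 t=10ms: DENY
  req#8 t=12ms: ALLOW
  req#9 t=14ms: ALLOW
  req#10 t=16ms: ALLOW
  req#11 t=17ms: DENY
  req#12 t=19ms: DENY

Answer: AAADDDDAAADD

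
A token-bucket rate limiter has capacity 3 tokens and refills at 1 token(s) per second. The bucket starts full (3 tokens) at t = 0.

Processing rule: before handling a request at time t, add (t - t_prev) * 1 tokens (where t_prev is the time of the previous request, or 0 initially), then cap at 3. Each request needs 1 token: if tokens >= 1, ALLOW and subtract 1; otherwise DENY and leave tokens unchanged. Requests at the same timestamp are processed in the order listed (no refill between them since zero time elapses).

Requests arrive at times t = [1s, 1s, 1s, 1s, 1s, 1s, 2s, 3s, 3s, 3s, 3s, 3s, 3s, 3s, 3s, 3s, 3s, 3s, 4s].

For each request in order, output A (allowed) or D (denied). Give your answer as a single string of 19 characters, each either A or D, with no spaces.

Simulating step by step:
  req#1 t=1s: ALLOW
  req#2 t=1s: ALLOW
  req#3 t=1s: ALLOW
  req#4 t=1s: DENY
  req#5 t=1s: DENY
  req#6 t=1s: DENY
  req#7 t=2s: ALLOW
  req#8 t=3s: ALLOW
  req#9 t=3s: DENY
  req#10 t=3s: DENY
  req#11 t=3s: DENY
  req#12 t=3s: DENY
  req#13 t=3s: DENY
  req#14 t=3s: DENY
  req#15 t=3s: DENY
  req#16 t=3s: DENY
  req#17 t=3s: DENY
  req#18 t=3s: DENY
  req#19 t=4s: ALLOW

Answer: AAADDDAADDDDDDDDDDA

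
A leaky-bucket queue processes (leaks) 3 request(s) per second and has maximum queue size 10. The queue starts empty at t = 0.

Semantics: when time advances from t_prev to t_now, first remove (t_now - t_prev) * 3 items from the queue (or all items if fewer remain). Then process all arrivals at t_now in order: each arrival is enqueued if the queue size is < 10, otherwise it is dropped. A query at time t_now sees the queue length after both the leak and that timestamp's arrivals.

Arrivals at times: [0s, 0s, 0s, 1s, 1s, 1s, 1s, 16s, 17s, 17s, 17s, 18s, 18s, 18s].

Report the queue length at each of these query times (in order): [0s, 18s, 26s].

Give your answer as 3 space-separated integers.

Queue lengths at query times:
  query t=0s: backlog = 3
  query t=18s: backlog = 3
  query t=26s: backlog = 0

Answer: 3 3 0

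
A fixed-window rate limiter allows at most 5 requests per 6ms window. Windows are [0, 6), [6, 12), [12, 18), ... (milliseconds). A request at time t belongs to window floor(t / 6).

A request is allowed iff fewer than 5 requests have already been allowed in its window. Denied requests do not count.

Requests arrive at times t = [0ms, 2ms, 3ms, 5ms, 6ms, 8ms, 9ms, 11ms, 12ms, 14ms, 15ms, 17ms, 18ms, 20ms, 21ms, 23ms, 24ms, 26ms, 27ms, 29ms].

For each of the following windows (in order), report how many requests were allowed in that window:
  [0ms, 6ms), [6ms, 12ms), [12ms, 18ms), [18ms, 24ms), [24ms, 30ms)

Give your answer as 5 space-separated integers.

Answer: 4 4 4 4 4

Derivation:
Processing requests:
  req#1 t=0ms (window 0): ALLOW
  req#2 t=2ms (window 0): ALLOW
  req#3 t=3ms (window 0): ALLOW
  req#4 t=5ms (window 0): ALLOW
  req#5 t=6ms (window 1): ALLOW
  req#6 t=8ms (window 1): ALLOW
  req#7 t=9ms (window 1): ALLOW
  req#8 t=11ms (window 1): ALLOW
  req#9 t=12ms (window 2): ALLOW
  req#10 t=14ms (window 2): ALLOW
  req#11 t=15ms (window 2): ALLOW
  req#12 t=17ms (window 2): ALLOW
  req#13 t=18ms (window 3): ALLOW
  req#14 t=20ms (window 3): ALLOW
  req#15 t=21ms (window 3): ALLOW
  req#16 t=23ms (window 3): ALLOW
  req#17 t=24ms (window 4): ALLOW
  req#18 t=26ms (window 4): ALLOW
  req#19 t=27ms (window 4): ALLOW
  req#20 t=29ms (window 4): ALLOW

Allowed counts by window: 4 4 4 4 4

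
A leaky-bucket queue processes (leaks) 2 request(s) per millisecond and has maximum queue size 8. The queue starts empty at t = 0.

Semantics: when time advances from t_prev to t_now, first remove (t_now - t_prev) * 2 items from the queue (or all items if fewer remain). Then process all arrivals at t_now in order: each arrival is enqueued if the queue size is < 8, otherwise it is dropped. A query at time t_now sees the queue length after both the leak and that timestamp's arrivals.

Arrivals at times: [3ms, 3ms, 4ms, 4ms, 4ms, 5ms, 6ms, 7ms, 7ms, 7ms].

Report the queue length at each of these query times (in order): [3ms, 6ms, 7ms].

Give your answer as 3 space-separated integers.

Answer: 2 1 3

Derivation:
Queue lengths at query times:
  query t=3ms: backlog = 2
  query t=6ms: backlog = 1
  query t=7ms: backlog = 3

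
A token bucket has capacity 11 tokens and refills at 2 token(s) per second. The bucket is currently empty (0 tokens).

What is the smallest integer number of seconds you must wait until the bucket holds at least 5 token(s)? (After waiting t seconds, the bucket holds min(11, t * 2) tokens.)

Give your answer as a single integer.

Need t * 2 >= 5, so t >= 5/2.
Smallest integer t = ceil(5/2) = 3.

Answer: 3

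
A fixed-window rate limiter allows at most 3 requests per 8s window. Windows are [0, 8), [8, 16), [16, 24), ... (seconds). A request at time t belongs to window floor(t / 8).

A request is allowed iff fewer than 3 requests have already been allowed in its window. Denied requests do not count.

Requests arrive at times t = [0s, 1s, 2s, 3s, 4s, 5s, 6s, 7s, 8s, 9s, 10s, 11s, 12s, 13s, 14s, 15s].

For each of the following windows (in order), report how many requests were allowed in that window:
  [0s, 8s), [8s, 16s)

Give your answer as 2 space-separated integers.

Answer: 3 3

Derivation:
Processing requests:
  req#1 t=0s (window 0): ALLOW
  req#2 t=1s (window 0): ALLOW
  req#3 t=2s (window 0): ALLOW
  req#4 t=3s (window 0): DENY
  req#5 t=4s (window 0): DENY
  req#6 t=5s (window 0): DENY
  req#7 t=6s (window 0): DENY
  req#8 t=7s (window 0): DENY
  req#9 t=8s (window 1): ALLOW
  req#10 t=9s (window 1): ALLOW
  req#11 t=10s (window 1): ALLOW
  req#12 t=11s (window 1): DENY
  req#13 t=12s (window 1): DENY
  req#14 t=13s (window 1): DENY
  req#15 t=14s (window 1): DENY
  req#16 t=15s (window 1): DENY

Allowed counts by window: 3 3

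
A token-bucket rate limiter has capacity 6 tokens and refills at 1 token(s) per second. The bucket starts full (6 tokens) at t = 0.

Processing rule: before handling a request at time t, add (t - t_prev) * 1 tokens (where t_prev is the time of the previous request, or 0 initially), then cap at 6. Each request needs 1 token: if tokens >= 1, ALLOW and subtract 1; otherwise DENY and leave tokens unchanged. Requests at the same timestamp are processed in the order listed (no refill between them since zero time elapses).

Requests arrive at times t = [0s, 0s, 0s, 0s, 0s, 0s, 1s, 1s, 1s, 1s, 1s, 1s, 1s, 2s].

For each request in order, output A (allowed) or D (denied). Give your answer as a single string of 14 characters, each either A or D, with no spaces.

Answer: AAAAAAADDDDDDA

Derivation:
Simulating step by step:
  req#1 t=0s: ALLOW
  req#2 t=0s: ALLOW
  req#3 t=0s: ALLOW
  req#4 t=0s: ALLOW
  req#5 t=0s: ALLOW
  req#6 t=0s: ALLOW
  req#7 t=1s: ALLOW
  req#8 t=1s: DENY
  req#9 t=1s: DENY
  req#10 t=1s: DENY
  req#11 t=1s: DENY
  req#12 t=1s: DENY
  req#13 t=1s: DENY
  req#14 t=2s: ALLOW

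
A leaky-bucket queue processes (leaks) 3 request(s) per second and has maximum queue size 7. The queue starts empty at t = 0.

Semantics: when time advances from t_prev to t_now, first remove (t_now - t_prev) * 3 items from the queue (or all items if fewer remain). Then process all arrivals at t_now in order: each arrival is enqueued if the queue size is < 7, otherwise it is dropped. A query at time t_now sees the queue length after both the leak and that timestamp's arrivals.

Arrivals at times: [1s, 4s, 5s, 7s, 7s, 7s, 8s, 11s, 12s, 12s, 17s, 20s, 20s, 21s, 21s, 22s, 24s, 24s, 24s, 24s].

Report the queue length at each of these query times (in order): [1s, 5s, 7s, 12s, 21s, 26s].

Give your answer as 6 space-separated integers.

Queue lengths at query times:
  query t=1s: backlog = 1
  query t=5s: backlog = 1
  query t=7s: backlog = 3
  query t=12s: backlog = 2
  query t=21s: backlog = 2
  query t=26s: backlog = 0

Answer: 1 1 3 2 2 0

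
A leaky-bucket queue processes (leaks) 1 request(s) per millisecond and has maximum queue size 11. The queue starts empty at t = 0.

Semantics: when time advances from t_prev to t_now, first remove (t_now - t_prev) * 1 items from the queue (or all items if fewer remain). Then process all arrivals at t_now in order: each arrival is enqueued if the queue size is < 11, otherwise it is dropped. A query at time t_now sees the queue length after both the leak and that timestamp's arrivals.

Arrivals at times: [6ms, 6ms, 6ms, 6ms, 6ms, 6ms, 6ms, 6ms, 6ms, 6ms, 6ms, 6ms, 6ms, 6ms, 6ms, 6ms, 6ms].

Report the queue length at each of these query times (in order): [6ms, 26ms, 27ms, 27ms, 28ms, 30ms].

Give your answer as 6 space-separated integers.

Queue lengths at query times:
  query t=6ms: backlog = 11
  query t=26ms: backlog = 0
  query t=27ms: backlog = 0
  query t=27ms: backlog = 0
  query t=28ms: backlog = 0
  query t=30ms: backlog = 0

Answer: 11 0 0 0 0 0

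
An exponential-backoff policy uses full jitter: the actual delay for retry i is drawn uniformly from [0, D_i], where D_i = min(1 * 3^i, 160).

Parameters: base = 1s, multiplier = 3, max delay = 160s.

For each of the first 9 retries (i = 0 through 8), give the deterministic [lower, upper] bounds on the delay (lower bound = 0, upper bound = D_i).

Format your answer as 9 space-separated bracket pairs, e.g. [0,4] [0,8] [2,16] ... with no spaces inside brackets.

Answer: [0,1] [0,3] [0,9] [0,27] [0,81] [0,160] [0,160] [0,160] [0,160]

Derivation:
Computing bounds per retry:
  i=0: D_i=min(1*3^0,160)=1, bounds=[0,1]
  i=1: D_i=min(1*3^1,160)=3, bounds=[0,3]
  i=2: D_i=min(1*3^2,160)=9, bounds=[0,9]
  i=3: D_i=min(1*3^3,160)=27, bounds=[0,27]
  i=4: D_i=min(1*3^4,160)=81, bounds=[0,81]
  i=5: D_i=min(1*3^5,160)=160, bounds=[0,160]
  i=6: D_i=min(1*3^6,160)=160, bounds=[0,160]
  i=7: D_i=min(1*3^7,160)=160, bounds=[0,160]
  i=8: D_i=min(1*3^8,160)=160, bounds=[0,160]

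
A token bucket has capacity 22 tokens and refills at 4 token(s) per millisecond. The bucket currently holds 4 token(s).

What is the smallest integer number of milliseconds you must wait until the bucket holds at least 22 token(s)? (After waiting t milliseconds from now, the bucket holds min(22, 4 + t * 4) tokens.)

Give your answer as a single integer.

Need 4 + t * 4 >= 22, so t >= 18/4.
Smallest integer t = ceil(18/4) = 5.

Answer: 5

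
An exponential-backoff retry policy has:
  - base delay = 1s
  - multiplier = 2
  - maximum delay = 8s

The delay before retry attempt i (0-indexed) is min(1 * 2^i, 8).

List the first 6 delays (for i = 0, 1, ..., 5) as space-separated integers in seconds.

Computing each delay:
  i=0: min(1*2^0, 8) = 1
  i=1: min(1*2^1, 8) = 2
  i=2: min(1*2^2, 8) = 4
  i=3: min(1*2^3, 8) = 8
  i=4: min(1*2^4, 8) = 8
  i=5: min(1*2^5, 8) = 8

Answer: 1 2 4 8 8 8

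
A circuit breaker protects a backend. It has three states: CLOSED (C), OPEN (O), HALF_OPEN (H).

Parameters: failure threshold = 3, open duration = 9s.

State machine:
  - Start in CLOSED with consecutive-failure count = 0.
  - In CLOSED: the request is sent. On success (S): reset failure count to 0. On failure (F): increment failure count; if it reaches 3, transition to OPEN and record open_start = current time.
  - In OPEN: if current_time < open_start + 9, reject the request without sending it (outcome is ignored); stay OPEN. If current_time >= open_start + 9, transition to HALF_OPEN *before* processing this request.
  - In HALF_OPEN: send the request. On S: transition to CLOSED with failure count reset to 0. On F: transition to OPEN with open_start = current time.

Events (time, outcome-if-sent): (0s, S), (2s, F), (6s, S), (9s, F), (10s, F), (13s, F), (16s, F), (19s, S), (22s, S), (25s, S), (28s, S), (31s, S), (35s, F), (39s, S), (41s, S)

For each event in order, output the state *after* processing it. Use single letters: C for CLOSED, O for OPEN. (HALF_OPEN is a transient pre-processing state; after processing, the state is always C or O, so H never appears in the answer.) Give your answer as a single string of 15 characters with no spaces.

State after each event:
  event#1 t=0s outcome=S: state=CLOSED
  event#2 t=2s outcome=F: state=CLOSED
  event#3 t=6s outcome=S: state=CLOSED
  event#4 t=9s outcome=F: state=CLOSED
  event#5 t=10s outcome=F: state=CLOSED
  event#6 t=13s outcome=F: state=OPEN
  event#7 t=16s outcome=F: state=OPEN
  event#8 t=19s outcome=S: state=OPEN
  event#9 t=22s outcome=S: state=CLOSED
  event#10 t=25s outcome=S: state=CLOSED
  event#11 t=28s outcome=S: state=CLOSED
  event#12 t=31s outcome=S: state=CLOSED
  event#13 t=35s outcome=F: state=CLOSED
  event#14 t=39s outcome=S: state=CLOSED
  event#15 t=41s outcome=S: state=CLOSED

Answer: CCCCCOOOCCCCCCC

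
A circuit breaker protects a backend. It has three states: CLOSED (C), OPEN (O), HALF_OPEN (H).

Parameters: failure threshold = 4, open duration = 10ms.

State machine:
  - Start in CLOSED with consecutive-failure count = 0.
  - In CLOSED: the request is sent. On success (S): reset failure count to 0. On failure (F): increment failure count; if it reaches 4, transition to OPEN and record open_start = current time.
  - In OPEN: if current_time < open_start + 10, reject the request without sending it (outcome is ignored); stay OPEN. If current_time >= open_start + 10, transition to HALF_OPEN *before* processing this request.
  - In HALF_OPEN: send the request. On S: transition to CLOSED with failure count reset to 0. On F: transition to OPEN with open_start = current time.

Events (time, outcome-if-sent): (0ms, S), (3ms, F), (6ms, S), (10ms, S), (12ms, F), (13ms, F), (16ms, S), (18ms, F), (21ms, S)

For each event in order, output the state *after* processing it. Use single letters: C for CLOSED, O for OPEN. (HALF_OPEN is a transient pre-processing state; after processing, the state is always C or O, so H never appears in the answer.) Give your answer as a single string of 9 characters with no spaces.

Answer: CCCCCCCCC

Derivation:
State after each event:
  event#1 t=0ms outcome=S: state=CLOSED
  event#2 t=3ms outcome=F: state=CLOSED
  event#3 t=6ms outcome=S: state=CLOSED
  event#4 t=10ms outcome=S: state=CLOSED
  event#5 t=12ms outcome=F: state=CLOSED
  event#6 t=13ms outcome=F: state=CLOSED
  event#7 t=16ms outcome=S: state=CLOSED
  event#8 t=18ms outcome=F: state=CLOSED
  event#9 t=21ms outcome=S: state=CLOSED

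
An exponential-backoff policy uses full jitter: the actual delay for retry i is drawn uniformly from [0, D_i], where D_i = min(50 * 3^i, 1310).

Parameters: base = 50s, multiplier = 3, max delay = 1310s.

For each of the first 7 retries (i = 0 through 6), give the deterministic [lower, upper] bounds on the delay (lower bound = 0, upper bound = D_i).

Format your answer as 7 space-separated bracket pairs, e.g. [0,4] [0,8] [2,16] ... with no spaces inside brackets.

Answer: [0,50] [0,150] [0,450] [0,1310] [0,1310] [0,1310] [0,1310]

Derivation:
Computing bounds per retry:
  i=0: D_i=min(50*3^0,1310)=50, bounds=[0,50]
  i=1: D_i=min(50*3^1,1310)=150, bounds=[0,150]
  i=2: D_i=min(50*3^2,1310)=450, bounds=[0,450]
  i=3: D_i=min(50*3^3,1310)=1310, bounds=[0,1310]
  i=4: D_i=min(50*3^4,1310)=1310, bounds=[0,1310]
  i=5: D_i=min(50*3^5,1310)=1310, bounds=[0,1310]
  i=6: D_i=min(50*3^6,1310)=1310, bounds=[0,1310]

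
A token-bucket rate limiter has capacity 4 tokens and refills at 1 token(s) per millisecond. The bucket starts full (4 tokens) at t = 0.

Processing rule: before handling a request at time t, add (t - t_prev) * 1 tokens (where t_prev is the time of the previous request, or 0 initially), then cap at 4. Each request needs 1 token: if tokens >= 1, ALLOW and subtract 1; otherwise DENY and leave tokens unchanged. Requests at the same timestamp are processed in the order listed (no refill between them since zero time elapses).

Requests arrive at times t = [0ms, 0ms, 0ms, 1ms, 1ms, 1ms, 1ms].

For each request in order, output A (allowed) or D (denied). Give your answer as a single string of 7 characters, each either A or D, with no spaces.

Answer: AAAAADD

Derivation:
Simulating step by step:
  req#1 t=0ms: ALLOW
  req#2 t=0ms: ALLOW
  req#3 t=0ms: ALLOW
  req#4 t=1ms: ALLOW
  req#5 t=1ms: ALLOW
  req#6 t=1ms: DENY
  req#7 t=1ms: DENY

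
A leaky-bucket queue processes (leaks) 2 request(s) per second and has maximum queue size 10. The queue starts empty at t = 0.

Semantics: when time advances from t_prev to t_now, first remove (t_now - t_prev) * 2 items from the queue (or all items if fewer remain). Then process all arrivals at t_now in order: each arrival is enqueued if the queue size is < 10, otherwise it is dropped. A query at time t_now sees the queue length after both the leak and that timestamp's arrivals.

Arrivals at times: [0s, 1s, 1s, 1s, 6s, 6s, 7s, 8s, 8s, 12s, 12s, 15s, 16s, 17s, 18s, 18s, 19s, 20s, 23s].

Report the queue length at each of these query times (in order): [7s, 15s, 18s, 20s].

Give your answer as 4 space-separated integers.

Queue lengths at query times:
  query t=7s: backlog = 1
  query t=15s: backlog = 1
  query t=18s: backlog = 2
  query t=20s: backlog = 1

Answer: 1 1 2 1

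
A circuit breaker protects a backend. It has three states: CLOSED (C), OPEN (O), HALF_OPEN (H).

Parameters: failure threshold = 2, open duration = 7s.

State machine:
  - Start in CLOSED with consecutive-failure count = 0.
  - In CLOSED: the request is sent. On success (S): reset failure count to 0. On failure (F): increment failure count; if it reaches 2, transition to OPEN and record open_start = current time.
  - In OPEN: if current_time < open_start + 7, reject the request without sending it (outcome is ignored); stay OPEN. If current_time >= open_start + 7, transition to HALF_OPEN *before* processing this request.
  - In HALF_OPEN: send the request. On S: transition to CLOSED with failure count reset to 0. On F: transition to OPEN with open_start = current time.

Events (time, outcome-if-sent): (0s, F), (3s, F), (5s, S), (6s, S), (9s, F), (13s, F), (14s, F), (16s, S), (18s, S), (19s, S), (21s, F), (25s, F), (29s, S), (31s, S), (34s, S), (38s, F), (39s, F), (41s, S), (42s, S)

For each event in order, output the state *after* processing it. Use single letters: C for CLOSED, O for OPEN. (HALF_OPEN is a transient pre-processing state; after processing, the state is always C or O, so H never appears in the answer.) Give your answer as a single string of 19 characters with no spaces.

Answer: COOOOOOOOOOOCCCCOOO

Derivation:
State after each event:
  event#1 t=0s outcome=F: state=CLOSED
  event#2 t=3s outcome=F: state=OPEN
  event#3 t=5s outcome=S: state=OPEN
  event#4 t=6s outcome=S: state=OPEN
  event#5 t=9s outcome=F: state=OPEN
  event#6 t=13s outcome=F: state=OPEN
  event#7 t=14s outcome=F: state=OPEN
  event#8 t=16s outcome=S: state=OPEN
  event#9 t=18s outcome=S: state=OPEN
  event#10 t=19s outcome=S: state=OPEN
  event#11 t=21s outcome=F: state=OPEN
  event#12 t=25s outcome=F: state=OPEN
  event#13 t=29s outcome=S: state=CLOSED
  event#14 t=31s outcome=S: state=CLOSED
  event#15 t=34s outcome=S: state=CLOSED
  event#16 t=38s outcome=F: state=CLOSED
  event#17 t=39s outcome=F: state=OPEN
  event#18 t=41s outcome=S: state=OPEN
  event#19 t=42s outcome=S: state=OPEN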